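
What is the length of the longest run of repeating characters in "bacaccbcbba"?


Input: "bacaccbcbba"
Scanning for longest run:
  Position 1 ('a'): new char, reset run to 1
  Position 2 ('c'): new char, reset run to 1
  Position 3 ('a'): new char, reset run to 1
  Position 4 ('c'): new char, reset run to 1
  Position 5 ('c'): continues run of 'c', length=2
  Position 6 ('b'): new char, reset run to 1
  Position 7 ('c'): new char, reset run to 1
  Position 8 ('b'): new char, reset run to 1
  Position 9 ('b'): continues run of 'b', length=2
  Position 10 ('a'): new char, reset run to 1
Longest run: 'c' with length 2

2


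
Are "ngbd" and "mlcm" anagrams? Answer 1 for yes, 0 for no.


Strings: "ngbd", "mlcm"
Sorted first:  bdgn
Sorted second: clmm
Differ at position 0: 'b' vs 'c' => not anagrams

0


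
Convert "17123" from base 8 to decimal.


Input: "17123" in base 8
Positional expansion:
  Digit '1' (value 1) x 8^4 = 4096
  Digit '7' (value 7) x 8^3 = 3584
  Digit '1' (value 1) x 8^2 = 64
  Digit '2' (value 2) x 8^1 = 16
  Digit '3' (value 3) x 8^0 = 3
Sum = 7763

7763


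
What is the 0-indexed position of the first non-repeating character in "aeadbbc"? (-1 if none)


Input: aeadbbc
Character frequencies:
  'a': 2
  'b': 2
  'c': 1
  'd': 1
  'e': 1
Scanning left to right for freq == 1:
  Position 0 ('a'): freq=2, skip
  Position 1 ('e'): unique! => answer = 1

1


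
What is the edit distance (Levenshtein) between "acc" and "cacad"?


Computing edit distance: "acc" -> "cacad"
DP table:
           c    a    c    a    d
      0    1    2    3    4    5
  a   1    1    1    2    3    4
  c   2    1    2    1    2    3
  c   3    2    2    2    2    3
Edit distance = dp[3][5] = 3

3


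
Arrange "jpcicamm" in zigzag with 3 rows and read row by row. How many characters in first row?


Zigzag "jpcicamm" into 3 rows:
Placing characters:
  'j' => row 0
  'p' => row 1
  'c' => row 2
  'i' => row 1
  'c' => row 0
  'a' => row 1
  'm' => row 2
  'm' => row 1
Rows:
  Row 0: "jc"
  Row 1: "piam"
  Row 2: "cm"
First row length: 2

2


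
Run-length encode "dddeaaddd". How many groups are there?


Input: dddeaaddd
Scanning for consecutive runs:
  Group 1: 'd' x 3 (positions 0-2)
  Group 2: 'e' x 1 (positions 3-3)
  Group 3: 'a' x 2 (positions 4-5)
  Group 4: 'd' x 3 (positions 6-8)
Total groups: 4

4


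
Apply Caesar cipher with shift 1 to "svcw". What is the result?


Caesar cipher: shift "svcw" by 1
  's' (pos 18) + 1 = pos 19 = 't'
  'v' (pos 21) + 1 = pos 22 = 'w'
  'c' (pos 2) + 1 = pos 3 = 'd'
  'w' (pos 22) + 1 = pos 23 = 'x'
Result: twdx

twdx


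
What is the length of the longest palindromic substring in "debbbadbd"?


Input: "debbbadbd"
Checking substrings for palindromes:
  [2:5] "bbb" (len 3) => palindrome
  [6:9] "dbd" (len 3) => palindrome
  [2:4] "bb" (len 2) => palindrome
  [3:5] "bb" (len 2) => palindrome
Longest palindromic substring: "bbb" with length 3

3


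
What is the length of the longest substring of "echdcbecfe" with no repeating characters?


Input: "echdcbecfe"
Sliding window (track last position of each char):
  Position 0 ('e'): window [0,0] length 1 -- new best
  Position 1 ('c'): window [0,1] length 2 -- new best
  Position 2 ('h'): window [0,2] length 3 -- new best
  Position 3 ('d'): window [0,3] length 4 -- new best
  Position 4 ('c'): repeat (last at 1), move window start to 2
  Position 4 ('c'): window [2,4] length 3
  Position 5 ('b'): window [2,5] length 4
  Position 6 ('e'): window [2,6] length 5 -- new best
  Position 7 ('c'): repeat (last at 4), move window start to 5
  Position 7 ('c'): window [5,7] length 3
  Position 8 ('f'): window [5,8] length 4
  Position 9 ('e'): repeat (last at 6), move window start to 7
  Position 9 ('e'): window [7,9] length 3
Longest substring with no repeats: "hdcbe" with length 5

5


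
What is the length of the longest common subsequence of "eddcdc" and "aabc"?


LCS of "eddcdc" and "aabc"
DP table:
           a    a    b    c
      0    0    0    0    0
  e   0    0    0    0    0
  d   0    0    0    0    0
  d   0    0    0    0    0
  c   0    0    0    0    1
  d   0    0    0    0    1
  c   0    0    0    0    1
LCS length = dp[6][4] = 1

1


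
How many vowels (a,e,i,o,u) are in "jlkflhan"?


Input: jlkflhan
Checking each character:
  'j' at position 0: consonant
  'l' at position 1: consonant
  'k' at position 2: consonant
  'f' at position 3: consonant
  'l' at position 4: consonant
  'h' at position 5: consonant
  'a' at position 6: vowel (running total: 1)
  'n' at position 7: consonant
Total vowels: 1

1


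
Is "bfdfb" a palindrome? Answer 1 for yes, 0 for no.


Input: bfdfb
Reversed: bfdfb
  Compare pos 0 ('b') with pos 4 ('b'): match
  Compare pos 1 ('f') with pos 3 ('f'): match
Result: palindrome

1


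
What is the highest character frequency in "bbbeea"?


Input: bbbeea
Character counts:
  'a': 1
  'b': 3
  'e': 2
Maximum frequency: 3

3


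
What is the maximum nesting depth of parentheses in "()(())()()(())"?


Input: "()(())()()(())"
Tracking depth:
  Position 0 '(': depth becomes 1
  Position 1 ')': depth becomes 0
  Position 2 '(': depth becomes 1
  Position 3 '(': depth becomes 2
  Position 4 ')': depth becomes 1
  Position 5 ')': depth becomes 0
  Position 6 '(': depth becomes 1
  Position 7 ')': depth becomes 0
  Position 8 '(': depth becomes 1
  Position 9 ')': depth becomes 0
  Position 10 '(': depth becomes 1
  Position 11 '(': depth becomes 2
  Position 12 ')': depth becomes 1
  Position 13 ')': depth becomes 0
Maximum depth reached: 2

2


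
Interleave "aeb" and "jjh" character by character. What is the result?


Interleaving "aeb" and "jjh":
  Position 0: 'a' from first, 'j' from second => "aj"
  Position 1: 'e' from first, 'j' from second => "ej"
  Position 2: 'b' from first, 'h' from second => "bh"
Result: ajejbh

ajejbh


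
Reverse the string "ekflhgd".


Input: ekflhgd
Reading characters right to left:
  Position 6: 'd'
  Position 5: 'g'
  Position 4: 'h'
  Position 3: 'l'
  Position 2: 'f'
  Position 1: 'k'
  Position 0: 'e'
Reversed: dghlfke

dghlfke


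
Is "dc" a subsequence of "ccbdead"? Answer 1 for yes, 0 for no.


Check if "dc" is a subsequence of "ccbdead"
Greedy scan:
  Position 0 ('c'): no match needed
  Position 1 ('c'): no match needed
  Position 2 ('b'): no match needed
  Position 3 ('d'): matches sub[0] = 'd'
  Position 4 ('e'): no match needed
  Position 5 ('a'): no match needed
  Position 6 ('d'): no match needed
Only matched 1/2 characters => not a subsequence

0


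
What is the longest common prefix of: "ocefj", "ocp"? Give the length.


Words: ocefj, ocp
  Position 0: all 'o' => match
  Position 1: all 'c' => match
  Position 2: ('e', 'p') => mismatch, stop
LCP = "oc" (length 2)

2


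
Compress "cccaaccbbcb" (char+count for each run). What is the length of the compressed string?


Input: cccaaccbbcb
Runs:
  'c' x 3 => "c3"
  'a' x 2 => "a2"
  'c' x 2 => "c2"
  'b' x 2 => "b2"
  'c' x 1 => "c1"
  'b' x 1 => "b1"
Compressed: "c3a2c2b2c1b1"
Compressed length: 12

12


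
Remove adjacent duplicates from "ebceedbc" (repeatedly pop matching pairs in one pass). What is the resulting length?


Input: ebceedbc
Stack-based adjacent duplicate removal:
  Read 'e': push. Stack: e
  Read 'b': push. Stack: eb
  Read 'c': push. Stack: ebc
  Read 'e': push. Stack: ebce
  Read 'e': matches stack top 'e' => pop. Stack: ebc
  Read 'd': push. Stack: ebcd
  Read 'b': push. Stack: ebcdb
  Read 'c': push. Stack: ebcdbc
Final stack: "ebcdbc" (length 6)

6


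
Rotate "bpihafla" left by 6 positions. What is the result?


Input: "bpihafla", rotate left by 6
First 6 characters: "bpihaf"
Remaining characters: "la"
Concatenate remaining + first: "la" + "bpihaf" = "labpihaf"

labpihaf


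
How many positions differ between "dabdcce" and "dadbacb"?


Comparing "dabdcce" and "dadbacb" position by position:
  Position 0: 'd' vs 'd' => same
  Position 1: 'a' vs 'a' => same
  Position 2: 'b' vs 'd' => DIFFER
  Position 3: 'd' vs 'b' => DIFFER
  Position 4: 'c' vs 'a' => DIFFER
  Position 5: 'c' vs 'c' => same
  Position 6: 'e' vs 'b' => DIFFER
Positions that differ: 4

4


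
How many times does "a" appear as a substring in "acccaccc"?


Searching for "a" in "acccaccc"
Scanning each position:
  Position 0: "a" => MATCH
  Position 1: "c" => no
  Position 2: "c" => no
  Position 3: "c" => no
  Position 4: "a" => MATCH
  Position 5: "c" => no
  Position 6: "c" => no
  Position 7: "c" => no
Total occurrences: 2

2


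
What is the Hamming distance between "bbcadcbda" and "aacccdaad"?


Comparing "bbcadcbda" and "aacccdaad" position by position:
  Position 0: 'b' vs 'a' => differ
  Position 1: 'b' vs 'a' => differ
  Position 2: 'c' vs 'c' => same
  Position 3: 'a' vs 'c' => differ
  Position 4: 'd' vs 'c' => differ
  Position 5: 'c' vs 'd' => differ
  Position 6: 'b' vs 'a' => differ
  Position 7: 'd' vs 'a' => differ
  Position 8: 'a' vs 'd' => differ
Total differences (Hamming distance): 8

8


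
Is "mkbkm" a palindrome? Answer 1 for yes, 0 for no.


Input: mkbkm
Reversed: mkbkm
  Compare pos 0 ('m') with pos 4 ('m'): match
  Compare pos 1 ('k') with pos 3 ('k'): match
Result: palindrome

1


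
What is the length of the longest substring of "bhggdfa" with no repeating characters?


Input: "bhggdfa"
Sliding window (track last position of each char):
  Position 0 ('b'): window [0,0] length 1 -- new best
  Position 1 ('h'): window [0,1] length 2 -- new best
  Position 2 ('g'): window [0,2] length 3 -- new best
  Position 3 ('g'): repeat (last at 2), move window start to 3
  Position 3 ('g'): window [3,3] length 1
  Position 4 ('d'): window [3,4] length 2
  Position 5 ('f'): window [3,5] length 3
  Position 6 ('a'): window [3,6] length 4 -- new best
Longest substring with no repeats: "gdfa" with length 4

4


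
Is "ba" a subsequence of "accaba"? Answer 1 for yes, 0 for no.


Check if "ba" is a subsequence of "accaba"
Greedy scan:
  Position 0 ('a'): no match needed
  Position 1 ('c'): no match needed
  Position 2 ('c'): no match needed
  Position 3 ('a'): no match needed
  Position 4 ('b'): matches sub[0] = 'b'
  Position 5 ('a'): matches sub[1] = 'a'
All 2 characters matched => is a subsequence

1


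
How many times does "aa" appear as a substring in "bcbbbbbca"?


Searching for "aa" in "bcbbbbbca"
Scanning each position:
  Position 0: "bc" => no
  Position 1: "cb" => no
  Position 2: "bb" => no
  Position 3: "bb" => no
  Position 4: "bb" => no
  Position 5: "bb" => no
  Position 6: "bc" => no
  Position 7: "ca" => no
Total occurrences: 0

0


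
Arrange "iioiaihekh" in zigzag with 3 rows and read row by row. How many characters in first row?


Zigzag "iioiaihekh" into 3 rows:
Placing characters:
  'i' => row 0
  'i' => row 1
  'o' => row 2
  'i' => row 1
  'a' => row 0
  'i' => row 1
  'h' => row 2
  'e' => row 1
  'k' => row 0
  'h' => row 1
Rows:
  Row 0: "iak"
  Row 1: "iiieh"
  Row 2: "oh"
First row length: 3

3


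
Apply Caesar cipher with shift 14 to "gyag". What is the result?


Caesar cipher: shift "gyag" by 14
  'g' (pos 6) + 14 = pos 20 = 'u'
  'y' (pos 24) + 14 = pos 12 = 'm'
  'a' (pos 0) + 14 = pos 14 = 'o'
  'g' (pos 6) + 14 = pos 20 = 'u'
Result: umou

umou


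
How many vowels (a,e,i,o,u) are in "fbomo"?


Input: fbomo
Checking each character:
  'f' at position 0: consonant
  'b' at position 1: consonant
  'o' at position 2: vowel (running total: 1)
  'm' at position 3: consonant
  'o' at position 4: vowel (running total: 2)
Total vowels: 2

2


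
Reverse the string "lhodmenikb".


Input: lhodmenikb
Reading characters right to left:
  Position 9: 'b'
  Position 8: 'k'
  Position 7: 'i'
  Position 6: 'n'
  Position 5: 'e'
  Position 4: 'm'
  Position 3: 'd'
  Position 2: 'o'
  Position 1: 'h'
  Position 0: 'l'
Reversed: bkinemdohl

bkinemdohl


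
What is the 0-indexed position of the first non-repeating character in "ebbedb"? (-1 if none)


Input: ebbedb
Character frequencies:
  'b': 3
  'd': 1
  'e': 2
Scanning left to right for freq == 1:
  Position 0 ('e'): freq=2, skip
  Position 1 ('b'): freq=3, skip
  Position 2 ('b'): freq=3, skip
  Position 3 ('e'): freq=2, skip
  Position 4 ('d'): unique! => answer = 4

4


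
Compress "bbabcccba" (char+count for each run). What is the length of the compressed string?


Input: bbabcccba
Runs:
  'b' x 2 => "b2"
  'a' x 1 => "a1"
  'b' x 1 => "b1"
  'c' x 3 => "c3"
  'b' x 1 => "b1"
  'a' x 1 => "a1"
Compressed: "b2a1b1c3b1a1"
Compressed length: 12

12


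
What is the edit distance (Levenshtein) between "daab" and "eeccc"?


Computing edit distance: "daab" -> "eeccc"
DP table:
           e    e    c    c    c
      0    1    2    3    4    5
  d   1    1    2    3    4    5
  a   2    2    2    3    4    5
  a   3    3    3    3    4    5
  b   4    4    4    4    4    5
Edit distance = dp[4][5] = 5

5


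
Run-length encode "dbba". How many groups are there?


Input: dbba
Scanning for consecutive runs:
  Group 1: 'd' x 1 (positions 0-0)
  Group 2: 'b' x 2 (positions 1-2)
  Group 3: 'a' x 1 (positions 3-3)
Total groups: 3

3


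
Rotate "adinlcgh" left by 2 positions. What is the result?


Input: "adinlcgh", rotate left by 2
First 2 characters: "ad"
Remaining characters: "inlcgh"
Concatenate remaining + first: "inlcgh" + "ad" = "inlcghad"

inlcghad


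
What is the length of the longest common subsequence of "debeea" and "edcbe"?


LCS of "debeea" and "edcbe"
DP table:
           e    d    c    b    e
      0    0    0    0    0    0
  d   0    0    1    1    1    1
  e   0    1    1    1    1    2
  b   0    1    1    1    2    2
  e   0    1    1    1    2    3
  e   0    1    1    1    2    3
  a   0    1    1    1    2    3
LCS length = dp[6][5] = 3

3


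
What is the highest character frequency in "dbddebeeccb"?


Input: dbddebeeccb
Character counts:
  'b': 3
  'c': 2
  'd': 3
  'e': 3
Maximum frequency: 3

3


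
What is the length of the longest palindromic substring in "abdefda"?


Input: "abdefda"
Checking substrings for palindromes:
  No multi-char palindromic substrings found
Longest palindromic substring: "a" with length 1

1


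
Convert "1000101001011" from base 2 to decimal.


Input: "1000101001011" in base 2
Positional expansion:
  Digit '1' (value 1) x 2^12 = 4096
  Digit '0' (value 0) x 2^11 = 0
  Digit '0' (value 0) x 2^10 = 0
  Digit '0' (value 0) x 2^9 = 0
  Digit '1' (value 1) x 2^8 = 256
  Digit '0' (value 0) x 2^7 = 0
  Digit '1' (value 1) x 2^6 = 64
  Digit '0' (value 0) x 2^5 = 0
  Digit '0' (value 0) x 2^4 = 0
  Digit '1' (value 1) x 2^3 = 8
  Digit '0' (value 0) x 2^2 = 0
  Digit '1' (value 1) x 2^1 = 2
  Digit '1' (value 1) x 2^0 = 1
Sum = 4427

4427


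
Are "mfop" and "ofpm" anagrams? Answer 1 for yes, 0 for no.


Strings: "mfop", "ofpm"
Sorted first:  fmop
Sorted second: fmop
Sorted forms match => anagrams

1


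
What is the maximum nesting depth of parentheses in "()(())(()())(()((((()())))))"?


Input: "()(())(()())(()((((()())))))"
Tracking depth:
  Position 0 '(': depth becomes 1
  Position 1 ')': depth becomes 0
  Position 2 '(': depth becomes 1
  Position 3 '(': depth becomes 2
  Position 4 ')': depth becomes 1
  Position 5 ')': depth becomes 0
  Position 6 '(': depth becomes 1
  Position 7 '(': depth becomes 2
  Position 8 ')': depth becomes 1
  Position 9 '(': depth becomes 2
  Position 10 ')': depth becomes 1
  Position 11 ')': depth becomes 0
  Position 12 '(': depth becomes 1
  Position 13 '(': depth becomes 2
  Position 14 ')': depth becomes 1
  Position 15 '(': depth becomes 2
  Position 16 '(': depth becomes 3
  Position 17 '(': depth becomes 4
  Position 18 '(': depth becomes 5
  Position 19 '(': depth becomes 6
  Position 20 ')': depth becomes 5
  Position 21 '(': depth becomes 6
  Position 22 ')': depth becomes 5
  Position 23 ')': depth becomes 4
  Position 24 ')': depth becomes 3
  Position 25 ')': depth becomes 2
  Position 26 ')': depth becomes 1
  Position 27 ')': depth becomes 0
Maximum depth reached: 6

6


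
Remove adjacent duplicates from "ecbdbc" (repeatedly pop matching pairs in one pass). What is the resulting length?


Input: ecbdbc
Stack-based adjacent duplicate removal:
  Read 'e': push. Stack: e
  Read 'c': push. Stack: ec
  Read 'b': push. Stack: ecb
  Read 'd': push. Stack: ecbd
  Read 'b': push. Stack: ecbdb
  Read 'c': push. Stack: ecbdbc
Final stack: "ecbdbc" (length 6)

6


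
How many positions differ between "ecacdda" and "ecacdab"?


Comparing "ecacdda" and "ecacdab" position by position:
  Position 0: 'e' vs 'e' => same
  Position 1: 'c' vs 'c' => same
  Position 2: 'a' vs 'a' => same
  Position 3: 'c' vs 'c' => same
  Position 4: 'd' vs 'd' => same
  Position 5: 'd' vs 'a' => DIFFER
  Position 6: 'a' vs 'b' => DIFFER
Positions that differ: 2

2


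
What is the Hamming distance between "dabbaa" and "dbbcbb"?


Comparing "dabbaa" and "dbbcbb" position by position:
  Position 0: 'd' vs 'd' => same
  Position 1: 'a' vs 'b' => differ
  Position 2: 'b' vs 'b' => same
  Position 3: 'b' vs 'c' => differ
  Position 4: 'a' vs 'b' => differ
  Position 5: 'a' vs 'b' => differ
Total differences (Hamming distance): 4

4


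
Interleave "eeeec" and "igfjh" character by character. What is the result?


Interleaving "eeeec" and "igfjh":
  Position 0: 'e' from first, 'i' from second => "ei"
  Position 1: 'e' from first, 'g' from second => "eg"
  Position 2: 'e' from first, 'f' from second => "ef"
  Position 3: 'e' from first, 'j' from second => "ej"
  Position 4: 'c' from first, 'h' from second => "ch"
Result: eiegefejch

eiegefejch


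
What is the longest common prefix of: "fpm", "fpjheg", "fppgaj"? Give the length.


Words: fpm, fpjheg, fppgaj
  Position 0: all 'f' => match
  Position 1: all 'p' => match
  Position 2: ('m', 'j', 'p') => mismatch, stop
LCP = "fp" (length 2)

2


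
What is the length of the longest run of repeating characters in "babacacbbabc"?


Input: "babacacbbabc"
Scanning for longest run:
  Position 1 ('a'): new char, reset run to 1
  Position 2 ('b'): new char, reset run to 1
  Position 3 ('a'): new char, reset run to 1
  Position 4 ('c'): new char, reset run to 1
  Position 5 ('a'): new char, reset run to 1
  Position 6 ('c'): new char, reset run to 1
  Position 7 ('b'): new char, reset run to 1
  Position 8 ('b'): continues run of 'b', length=2
  Position 9 ('a'): new char, reset run to 1
  Position 10 ('b'): new char, reset run to 1
  Position 11 ('c'): new char, reset run to 1
Longest run: 'b' with length 2

2


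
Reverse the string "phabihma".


Input: phabihma
Reading characters right to left:
  Position 7: 'a'
  Position 6: 'm'
  Position 5: 'h'
  Position 4: 'i'
  Position 3: 'b'
  Position 2: 'a'
  Position 1: 'h'
  Position 0: 'p'
Reversed: amhibahp

amhibahp


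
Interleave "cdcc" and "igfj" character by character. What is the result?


Interleaving "cdcc" and "igfj":
  Position 0: 'c' from first, 'i' from second => "ci"
  Position 1: 'd' from first, 'g' from second => "dg"
  Position 2: 'c' from first, 'f' from second => "cf"
  Position 3: 'c' from first, 'j' from second => "cj"
Result: cidgcfcj

cidgcfcj


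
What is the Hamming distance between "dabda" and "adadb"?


Comparing "dabda" and "adadb" position by position:
  Position 0: 'd' vs 'a' => differ
  Position 1: 'a' vs 'd' => differ
  Position 2: 'b' vs 'a' => differ
  Position 3: 'd' vs 'd' => same
  Position 4: 'a' vs 'b' => differ
Total differences (Hamming distance): 4

4


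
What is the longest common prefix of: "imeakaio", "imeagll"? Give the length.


Words: imeakaio, imeagll
  Position 0: all 'i' => match
  Position 1: all 'm' => match
  Position 2: all 'e' => match
  Position 3: all 'a' => match
  Position 4: ('k', 'g') => mismatch, stop
LCP = "imea" (length 4)

4


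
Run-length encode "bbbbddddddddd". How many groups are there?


Input: bbbbddddddddd
Scanning for consecutive runs:
  Group 1: 'b' x 4 (positions 0-3)
  Group 2: 'd' x 9 (positions 4-12)
Total groups: 2

2


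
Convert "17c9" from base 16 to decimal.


Input: "17c9" in base 16
Positional expansion:
  Digit '1' (value 1) x 16^3 = 4096
  Digit '7' (value 7) x 16^2 = 1792
  Digit 'c' (value 12) x 16^1 = 192
  Digit '9' (value 9) x 16^0 = 9
Sum = 6089

6089


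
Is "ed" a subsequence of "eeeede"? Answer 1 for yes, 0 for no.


Check if "ed" is a subsequence of "eeeede"
Greedy scan:
  Position 0 ('e'): matches sub[0] = 'e'
  Position 1 ('e'): no match needed
  Position 2 ('e'): no match needed
  Position 3 ('e'): no match needed
  Position 4 ('d'): matches sub[1] = 'd'
  Position 5 ('e'): no match needed
All 2 characters matched => is a subsequence

1


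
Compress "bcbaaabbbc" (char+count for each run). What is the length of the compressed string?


Input: bcbaaabbbc
Runs:
  'b' x 1 => "b1"
  'c' x 1 => "c1"
  'b' x 1 => "b1"
  'a' x 3 => "a3"
  'b' x 3 => "b3"
  'c' x 1 => "c1"
Compressed: "b1c1b1a3b3c1"
Compressed length: 12

12


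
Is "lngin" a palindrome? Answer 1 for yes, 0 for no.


Input: lngin
Reversed: nignl
  Compare pos 0 ('l') with pos 4 ('n'): MISMATCH
  Compare pos 1 ('n') with pos 3 ('i'): MISMATCH
Result: not a palindrome

0


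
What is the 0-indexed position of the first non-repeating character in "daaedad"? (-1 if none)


Input: daaedad
Character frequencies:
  'a': 3
  'd': 3
  'e': 1
Scanning left to right for freq == 1:
  Position 0 ('d'): freq=3, skip
  Position 1 ('a'): freq=3, skip
  Position 2 ('a'): freq=3, skip
  Position 3 ('e'): unique! => answer = 3

3


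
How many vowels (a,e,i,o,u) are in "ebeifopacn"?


Input: ebeifopacn
Checking each character:
  'e' at position 0: vowel (running total: 1)
  'b' at position 1: consonant
  'e' at position 2: vowel (running total: 2)
  'i' at position 3: vowel (running total: 3)
  'f' at position 4: consonant
  'o' at position 5: vowel (running total: 4)
  'p' at position 6: consonant
  'a' at position 7: vowel (running total: 5)
  'c' at position 8: consonant
  'n' at position 9: consonant
Total vowels: 5

5


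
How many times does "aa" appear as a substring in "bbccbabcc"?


Searching for "aa" in "bbccbabcc"
Scanning each position:
  Position 0: "bb" => no
  Position 1: "bc" => no
  Position 2: "cc" => no
  Position 3: "cb" => no
  Position 4: "ba" => no
  Position 5: "ab" => no
  Position 6: "bc" => no
  Position 7: "cc" => no
Total occurrences: 0

0


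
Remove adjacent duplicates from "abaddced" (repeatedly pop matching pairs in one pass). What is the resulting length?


Input: abaddced
Stack-based adjacent duplicate removal:
  Read 'a': push. Stack: a
  Read 'b': push. Stack: ab
  Read 'a': push. Stack: aba
  Read 'd': push. Stack: abad
  Read 'd': matches stack top 'd' => pop. Stack: aba
  Read 'c': push. Stack: abac
  Read 'e': push. Stack: abace
  Read 'd': push. Stack: abaced
Final stack: "abaced" (length 6)

6


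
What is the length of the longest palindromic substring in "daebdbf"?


Input: "daebdbf"
Checking substrings for palindromes:
  [3:6] "bdb" (len 3) => palindrome
Longest palindromic substring: "bdb" with length 3

3


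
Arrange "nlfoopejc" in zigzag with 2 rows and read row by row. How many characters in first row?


Zigzag "nlfoopejc" into 2 rows:
Placing characters:
  'n' => row 0
  'l' => row 1
  'f' => row 0
  'o' => row 1
  'o' => row 0
  'p' => row 1
  'e' => row 0
  'j' => row 1
  'c' => row 0
Rows:
  Row 0: "nfoec"
  Row 1: "lopj"
First row length: 5

5


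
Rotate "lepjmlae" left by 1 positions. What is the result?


Input: "lepjmlae", rotate left by 1
First 1 characters: "l"
Remaining characters: "epjmlae"
Concatenate remaining + first: "epjmlae" + "l" = "epjmlael"

epjmlael


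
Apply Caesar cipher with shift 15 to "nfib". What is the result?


Caesar cipher: shift "nfib" by 15
  'n' (pos 13) + 15 = pos 2 = 'c'
  'f' (pos 5) + 15 = pos 20 = 'u'
  'i' (pos 8) + 15 = pos 23 = 'x'
  'b' (pos 1) + 15 = pos 16 = 'q'
Result: cuxq

cuxq


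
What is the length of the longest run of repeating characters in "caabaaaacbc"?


Input: "caabaaaacbc"
Scanning for longest run:
  Position 1 ('a'): new char, reset run to 1
  Position 2 ('a'): continues run of 'a', length=2
  Position 3 ('b'): new char, reset run to 1
  Position 4 ('a'): new char, reset run to 1
  Position 5 ('a'): continues run of 'a', length=2
  Position 6 ('a'): continues run of 'a', length=3
  Position 7 ('a'): continues run of 'a', length=4
  Position 8 ('c'): new char, reset run to 1
  Position 9 ('b'): new char, reset run to 1
  Position 10 ('c'): new char, reset run to 1
Longest run: 'a' with length 4

4


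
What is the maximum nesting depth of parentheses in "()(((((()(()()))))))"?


Input: "()(((((()(()()))))))"
Tracking depth:
  Position 0 '(': depth becomes 1
  Position 1 ')': depth becomes 0
  Position 2 '(': depth becomes 1
  Position 3 '(': depth becomes 2
  Position 4 '(': depth becomes 3
  Position 5 '(': depth becomes 4
  Position 6 '(': depth becomes 5
  Position 7 '(': depth becomes 6
  Position 8 ')': depth becomes 5
  Position 9 '(': depth becomes 6
  Position 10 '(': depth becomes 7
  Position 11 ')': depth becomes 6
  Position 12 '(': depth becomes 7
  Position 13 ')': depth becomes 6
  Position 14 ')': depth becomes 5
  Position 15 ')': depth becomes 4
  Position 16 ')': depth becomes 3
  Position 17 ')': depth becomes 2
  Position 18 ')': depth becomes 1
  Position 19 ')': depth becomes 0
Maximum depth reached: 7

7


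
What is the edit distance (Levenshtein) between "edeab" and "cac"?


Computing edit distance: "edeab" -> "cac"
DP table:
           c    a    c
      0    1    2    3
  e   1    1    2    3
  d   2    2    2    3
  e   3    3    3    3
  a   4    4    3    4
  b   5    5    4    4
Edit distance = dp[5][3] = 4

4


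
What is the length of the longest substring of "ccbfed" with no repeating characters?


Input: "ccbfed"
Sliding window (track last position of each char):
  Position 0 ('c'): window [0,0] length 1 -- new best
  Position 1 ('c'): repeat (last at 0), move window start to 1
  Position 1 ('c'): window [1,1] length 1
  Position 2 ('b'): window [1,2] length 2 -- new best
  Position 3 ('f'): window [1,3] length 3 -- new best
  Position 4 ('e'): window [1,4] length 4 -- new best
  Position 5 ('d'): window [1,5] length 5 -- new best
Longest substring with no repeats: "cbfed" with length 5

5


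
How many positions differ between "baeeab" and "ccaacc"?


Comparing "baeeab" and "ccaacc" position by position:
  Position 0: 'b' vs 'c' => DIFFER
  Position 1: 'a' vs 'c' => DIFFER
  Position 2: 'e' vs 'a' => DIFFER
  Position 3: 'e' vs 'a' => DIFFER
  Position 4: 'a' vs 'c' => DIFFER
  Position 5: 'b' vs 'c' => DIFFER
Positions that differ: 6

6


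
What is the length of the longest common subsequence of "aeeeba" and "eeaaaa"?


LCS of "aeeeba" and "eeaaaa"
DP table:
           e    e    a    a    a    a
      0    0    0    0    0    0    0
  a   0    0    0    1    1    1    1
  e   0    1    1    1    1    1    1
  e   0    1    2    2    2    2    2
  e   0    1    2    2    2    2    2
  b   0    1    2    2    2    2    2
  a   0    1    2    3    3    3    3
LCS length = dp[6][6] = 3

3


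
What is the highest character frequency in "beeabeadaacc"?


Input: beeabeadaacc
Character counts:
  'a': 4
  'b': 2
  'c': 2
  'd': 1
  'e': 3
Maximum frequency: 4

4


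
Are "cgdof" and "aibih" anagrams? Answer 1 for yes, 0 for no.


Strings: "cgdof", "aibih"
Sorted first:  cdfgo
Sorted second: abhii
Differ at position 0: 'c' vs 'a' => not anagrams

0


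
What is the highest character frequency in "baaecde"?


Input: baaecde
Character counts:
  'a': 2
  'b': 1
  'c': 1
  'd': 1
  'e': 2
Maximum frequency: 2

2


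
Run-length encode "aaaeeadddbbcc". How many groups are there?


Input: aaaeeadddbbcc
Scanning for consecutive runs:
  Group 1: 'a' x 3 (positions 0-2)
  Group 2: 'e' x 2 (positions 3-4)
  Group 3: 'a' x 1 (positions 5-5)
  Group 4: 'd' x 3 (positions 6-8)
  Group 5: 'b' x 2 (positions 9-10)
  Group 6: 'c' x 2 (positions 11-12)
Total groups: 6

6


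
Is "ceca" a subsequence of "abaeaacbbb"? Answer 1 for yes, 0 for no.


Check if "ceca" is a subsequence of "abaeaacbbb"
Greedy scan:
  Position 0 ('a'): no match needed
  Position 1 ('b'): no match needed
  Position 2 ('a'): no match needed
  Position 3 ('e'): no match needed
  Position 4 ('a'): no match needed
  Position 5 ('a'): no match needed
  Position 6 ('c'): matches sub[0] = 'c'
  Position 7 ('b'): no match needed
  Position 8 ('b'): no match needed
  Position 9 ('b'): no match needed
Only matched 1/4 characters => not a subsequence

0


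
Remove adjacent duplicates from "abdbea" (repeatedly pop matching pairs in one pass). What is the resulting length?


Input: abdbea
Stack-based adjacent duplicate removal:
  Read 'a': push. Stack: a
  Read 'b': push. Stack: ab
  Read 'd': push. Stack: abd
  Read 'b': push. Stack: abdb
  Read 'e': push. Stack: abdbe
  Read 'a': push. Stack: abdbea
Final stack: "abdbea" (length 6)

6


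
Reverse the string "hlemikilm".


Input: hlemikilm
Reading characters right to left:
  Position 8: 'm'
  Position 7: 'l'
  Position 6: 'i'
  Position 5: 'k'
  Position 4: 'i'
  Position 3: 'm'
  Position 2: 'e'
  Position 1: 'l'
  Position 0: 'h'
Reversed: mlikimelh

mlikimelh


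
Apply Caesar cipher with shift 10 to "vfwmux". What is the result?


Caesar cipher: shift "vfwmux" by 10
  'v' (pos 21) + 10 = pos 5 = 'f'
  'f' (pos 5) + 10 = pos 15 = 'p'
  'w' (pos 22) + 10 = pos 6 = 'g'
  'm' (pos 12) + 10 = pos 22 = 'w'
  'u' (pos 20) + 10 = pos 4 = 'e'
  'x' (pos 23) + 10 = pos 7 = 'h'
Result: fpgweh

fpgweh


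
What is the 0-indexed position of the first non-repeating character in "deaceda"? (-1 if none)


Input: deaceda
Character frequencies:
  'a': 2
  'c': 1
  'd': 2
  'e': 2
Scanning left to right for freq == 1:
  Position 0 ('d'): freq=2, skip
  Position 1 ('e'): freq=2, skip
  Position 2 ('a'): freq=2, skip
  Position 3 ('c'): unique! => answer = 3

3


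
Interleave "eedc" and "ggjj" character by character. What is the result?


Interleaving "eedc" and "ggjj":
  Position 0: 'e' from first, 'g' from second => "eg"
  Position 1: 'e' from first, 'g' from second => "eg"
  Position 2: 'd' from first, 'j' from second => "dj"
  Position 3: 'c' from first, 'j' from second => "cj"
Result: egegdjcj

egegdjcj


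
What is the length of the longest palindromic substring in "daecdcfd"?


Input: "daecdcfd"
Checking substrings for palindromes:
  [3:6] "cdc" (len 3) => palindrome
Longest palindromic substring: "cdc" with length 3

3


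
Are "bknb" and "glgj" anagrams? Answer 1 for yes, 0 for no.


Strings: "bknb", "glgj"
Sorted first:  bbkn
Sorted second: ggjl
Differ at position 0: 'b' vs 'g' => not anagrams

0


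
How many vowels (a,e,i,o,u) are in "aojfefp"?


Input: aojfefp
Checking each character:
  'a' at position 0: vowel (running total: 1)
  'o' at position 1: vowel (running total: 2)
  'j' at position 2: consonant
  'f' at position 3: consonant
  'e' at position 4: vowel (running total: 3)
  'f' at position 5: consonant
  'p' at position 6: consonant
Total vowels: 3

3


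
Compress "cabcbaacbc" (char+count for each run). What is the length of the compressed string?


Input: cabcbaacbc
Runs:
  'c' x 1 => "c1"
  'a' x 1 => "a1"
  'b' x 1 => "b1"
  'c' x 1 => "c1"
  'b' x 1 => "b1"
  'a' x 2 => "a2"
  'c' x 1 => "c1"
  'b' x 1 => "b1"
  'c' x 1 => "c1"
Compressed: "c1a1b1c1b1a2c1b1c1"
Compressed length: 18

18


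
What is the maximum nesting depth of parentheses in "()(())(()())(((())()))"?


Input: "()(())(()())(((())()))"
Tracking depth:
  Position 0 '(': depth becomes 1
  Position 1 ')': depth becomes 0
  Position 2 '(': depth becomes 1
  Position 3 '(': depth becomes 2
  Position 4 ')': depth becomes 1
  Position 5 ')': depth becomes 0
  Position 6 '(': depth becomes 1
  Position 7 '(': depth becomes 2
  Position 8 ')': depth becomes 1
  Position 9 '(': depth becomes 2
  Position 10 ')': depth becomes 1
  Position 11 ')': depth becomes 0
  Position 12 '(': depth becomes 1
  Position 13 '(': depth becomes 2
  Position 14 '(': depth becomes 3
  Position 15 '(': depth becomes 4
  Position 16 ')': depth becomes 3
  Position 17 ')': depth becomes 2
  Position 18 '(': depth becomes 3
  Position 19 ')': depth becomes 2
  Position 20 ')': depth becomes 1
  Position 21 ')': depth becomes 0
Maximum depth reached: 4

4


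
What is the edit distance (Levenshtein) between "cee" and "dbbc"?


Computing edit distance: "cee" -> "dbbc"
DP table:
           d    b    b    c
      0    1    2    3    4
  c   1    1    2    3    3
  e   2    2    2    3    4
  e   3    3    3    3    4
Edit distance = dp[3][4] = 4

4


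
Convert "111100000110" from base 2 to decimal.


Input: "111100000110" in base 2
Positional expansion:
  Digit '1' (value 1) x 2^11 = 2048
  Digit '1' (value 1) x 2^10 = 1024
  Digit '1' (value 1) x 2^9 = 512
  Digit '1' (value 1) x 2^8 = 256
  Digit '0' (value 0) x 2^7 = 0
  Digit '0' (value 0) x 2^6 = 0
  Digit '0' (value 0) x 2^5 = 0
  Digit '0' (value 0) x 2^4 = 0
  Digit '0' (value 0) x 2^3 = 0
  Digit '1' (value 1) x 2^2 = 4
  Digit '1' (value 1) x 2^1 = 2
  Digit '0' (value 0) x 2^0 = 0
Sum = 3846

3846


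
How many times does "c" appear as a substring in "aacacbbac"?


Searching for "c" in "aacacbbac"
Scanning each position:
  Position 0: "a" => no
  Position 1: "a" => no
  Position 2: "c" => MATCH
  Position 3: "a" => no
  Position 4: "c" => MATCH
  Position 5: "b" => no
  Position 6: "b" => no
  Position 7: "a" => no
  Position 8: "c" => MATCH
Total occurrences: 3

3


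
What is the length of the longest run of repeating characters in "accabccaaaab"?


Input: "accabccaaaab"
Scanning for longest run:
  Position 1 ('c'): new char, reset run to 1
  Position 2 ('c'): continues run of 'c', length=2
  Position 3 ('a'): new char, reset run to 1
  Position 4 ('b'): new char, reset run to 1
  Position 5 ('c'): new char, reset run to 1
  Position 6 ('c'): continues run of 'c', length=2
  Position 7 ('a'): new char, reset run to 1
  Position 8 ('a'): continues run of 'a', length=2
  Position 9 ('a'): continues run of 'a', length=3
  Position 10 ('a'): continues run of 'a', length=4
  Position 11 ('b'): new char, reset run to 1
Longest run: 'a' with length 4

4


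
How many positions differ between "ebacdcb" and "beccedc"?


Comparing "ebacdcb" and "beccedc" position by position:
  Position 0: 'e' vs 'b' => DIFFER
  Position 1: 'b' vs 'e' => DIFFER
  Position 2: 'a' vs 'c' => DIFFER
  Position 3: 'c' vs 'c' => same
  Position 4: 'd' vs 'e' => DIFFER
  Position 5: 'c' vs 'd' => DIFFER
  Position 6: 'b' vs 'c' => DIFFER
Positions that differ: 6

6


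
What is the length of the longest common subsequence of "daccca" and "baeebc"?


LCS of "daccca" and "baeebc"
DP table:
           b    a    e    e    b    c
      0    0    0    0    0    0    0
  d   0    0    0    0    0    0    0
  a   0    0    1    1    1    1    1
  c   0    0    1    1    1    1    2
  c   0    0    1    1    1    1    2
  c   0    0    1    1    1    1    2
  a   0    0    1    1    1    1    2
LCS length = dp[6][6] = 2

2


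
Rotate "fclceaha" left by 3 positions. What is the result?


Input: "fclceaha", rotate left by 3
First 3 characters: "fcl"
Remaining characters: "ceaha"
Concatenate remaining + first: "ceaha" + "fcl" = "ceahafcl"

ceahafcl


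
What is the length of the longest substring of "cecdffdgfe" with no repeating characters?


Input: "cecdffdgfe"
Sliding window (track last position of each char):
  Position 0 ('c'): window [0,0] length 1 -- new best
  Position 1 ('e'): window [0,1] length 2 -- new best
  Position 2 ('c'): repeat (last at 0), move window start to 1
  Position 2 ('c'): window [1,2] length 2
  Position 3 ('d'): window [1,3] length 3 -- new best
  Position 4 ('f'): window [1,4] length 4 -- new best
  Position 5 ('f'): repeat (last at 4), move window start to 5
  Position 5 ('f'): window [5,5] length 1
  Position 6 ('d'): window [5,6] length 2
  Position 7 ('g'): window [5,7] length 3
  Position 8 ('f'): repeat (last at 5), move window start to 6
  Position 8 ('f'): window [6,8] length 3
  Position 9 ('e'): window [6,9] length 4
Longest substring with no repeats: "ecdf" with length 4

4


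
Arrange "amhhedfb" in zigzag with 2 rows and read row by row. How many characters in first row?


Zigzag "amhhedfb" into 2 rows:
Placing characters:
  'a' => row 0
  'm' => row 1
  'h' => row 0
  'h' => row 1
  'e' => row 0
  'd' => row 1
  'f' => row 0
  'b' => row 1
Rows:
  Row 0: "ahef"
  Row 1: "mhdb"
First row length: 4

4


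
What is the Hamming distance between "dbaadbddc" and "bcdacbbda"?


Comparing "dbaadbddc" and "bcdacbbda" position by position:
  Position 0: 'd' vs 'b' => differ
  Position 1: 'b' vs 'c' => differ
  Position 2: 'a' vs 'd' => differ
  Position 3: 'a' vs 'a' => same
  Position 4: 'd' vs 'c' => differ
  Position 5: 'b' vs 'b' => same
  Position 6: 'd' vs 'b' => differ
  Position 7: 'd' vs 'd' => same
  Position 8: 'c' vs 'a' => differ
Total differences (Hamming distance): 6

6


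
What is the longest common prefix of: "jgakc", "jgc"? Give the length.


Words: jgakc, jgc
  Position 0: all 'j' => match
  Position 1: all 'g' => match
  Position 2: ('a', 'c') => mismatch, stop
LCP = "jg" (length 2)

2


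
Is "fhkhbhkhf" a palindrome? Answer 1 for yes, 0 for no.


Input: fhkhbhkhf
Reversed: fhkhbhkhf
  Compare pos 0 ('f') with pos 8 ('f'): match
  Compare pos 1 ('h') with pos 7 ('h'): match
  Compare pos 2 ('k') with pos 6 ('k'): match
  Compare pos 3 ('h') with pos 5 ('h'): match
Result: palindrome

1


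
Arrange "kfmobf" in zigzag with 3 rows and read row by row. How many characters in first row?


Zigzag "kfmobf" into 3 rows:
Placing characters:
  'k' => row 0
  'f' => row 1
  'm' => row 2
  'o' => row 1
  'b' => row 0
  'f' => row 1
Rows:
  Row 0: "kb"
  Row 1: "fof"
  Row 2: "m"
First row length: 2

2


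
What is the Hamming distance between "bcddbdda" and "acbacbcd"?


Comparing "bcddbdda" and "acbacbcd" position by position:
  Position 0: 'b' vs 'a' => differ
  Position 1: 'c' vs 'c' => same
  Position 2: 'd' vs 'b' => differ
  Position 3: 'd' vs 'a' => differ
  Position 4: 'b' vs 'c' => differ
  Position 5: 'd' vs 'b' => differ
  Position 6: 'd' vs 'c' => differ
  Position 7: 'a' vs 'd' => differ
Total differences (Hamming distance): 7

7


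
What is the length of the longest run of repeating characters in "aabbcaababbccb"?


Input: "aabbcaababbccb"
Scanning for longest run:
  Position 1 ('a'): continues run of 'a', length=2
  Position 2 ('b'): new char, reset run to 1
  Position 3 ('b'): continues run of 'b', length=2
  Position 4 ('c'): new char, reset run to 1
  Position 5 ('a'): new char, reset run to 1
  Position 6 ('a'): continues run of 'a', length=2
  Position 7 ('b'): new char, reset run to 1
  Position 8 ('a'): new char, reset run to 1
  Position 9 ('b'): new char, reset run to 1
  Position 10 ('b'): continues run of 'b', length=2
  Position 11 ('c'): new char, reset run to 1
  Position 12 ('c'): continues run of 'c', length=2
  Position 13 ('b'): new char, reset run to 1
Longest run: 'a' with length 2

2


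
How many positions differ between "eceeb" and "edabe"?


Comparing "eceeb" and "edabe" position by position:
  Position 0: 'e' vs 'e' => same
  Position 1: 'c' vs 'd' => DIFFER
  Position 2: 'e' vs 'a' => DIFFER
  Position 3: 'e' vs 'b' => DIFFER
  Position 4: 'b' vs 'e' => DIFFER
Positions that differ: 4

4


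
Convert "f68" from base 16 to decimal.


Input: "f68" in base 16
Positional expansion:
  Digit 'f' (value 15) x 16^2 = 3840
  Digit '6' (value 6) x 16^1 = 96
  Digit '8' (value 8) x 16^0 = 8
Sum = 3944

3944


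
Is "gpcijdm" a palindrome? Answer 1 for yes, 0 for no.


Input: gpcijdm
Reversed: mdjicpg
  Compare pos 0 ('g') with pos 6 ('m'): MISMATCH
  Compare pos 1 ('p') with pos 5 ('d'): MISMATCH
  Compare pos 2 ('c') with pos 4 ('j'): MISMATCH
Result: not a palindrome

0
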